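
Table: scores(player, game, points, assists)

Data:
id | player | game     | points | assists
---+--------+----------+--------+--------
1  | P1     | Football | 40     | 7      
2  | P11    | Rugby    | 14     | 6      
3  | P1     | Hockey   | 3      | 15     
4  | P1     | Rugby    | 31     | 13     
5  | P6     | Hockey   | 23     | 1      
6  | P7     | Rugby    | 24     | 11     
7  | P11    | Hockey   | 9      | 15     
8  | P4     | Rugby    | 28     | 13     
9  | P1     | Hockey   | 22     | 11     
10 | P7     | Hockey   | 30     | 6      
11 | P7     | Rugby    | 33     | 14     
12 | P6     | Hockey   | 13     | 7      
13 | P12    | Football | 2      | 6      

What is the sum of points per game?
SELECT game, SUM(points) as result
FROM scores
GROUP BY game

Result:
  Football: 42
  Hockey: 100
  Rugby: 130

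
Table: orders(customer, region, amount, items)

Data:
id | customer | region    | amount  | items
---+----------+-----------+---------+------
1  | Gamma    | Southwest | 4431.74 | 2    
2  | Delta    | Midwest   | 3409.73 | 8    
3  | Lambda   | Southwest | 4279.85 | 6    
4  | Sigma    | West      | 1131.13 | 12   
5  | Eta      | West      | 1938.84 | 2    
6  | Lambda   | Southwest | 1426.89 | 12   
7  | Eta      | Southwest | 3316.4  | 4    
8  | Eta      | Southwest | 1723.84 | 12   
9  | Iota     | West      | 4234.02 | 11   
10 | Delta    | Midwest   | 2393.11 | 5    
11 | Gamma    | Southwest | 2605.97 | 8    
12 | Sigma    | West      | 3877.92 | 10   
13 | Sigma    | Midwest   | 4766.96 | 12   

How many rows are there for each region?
SELECT region, COUNT(*) as count
FROM orders
GROUP BY region

Result:
  Midwest: 3
  Southwest: 6
  West: 4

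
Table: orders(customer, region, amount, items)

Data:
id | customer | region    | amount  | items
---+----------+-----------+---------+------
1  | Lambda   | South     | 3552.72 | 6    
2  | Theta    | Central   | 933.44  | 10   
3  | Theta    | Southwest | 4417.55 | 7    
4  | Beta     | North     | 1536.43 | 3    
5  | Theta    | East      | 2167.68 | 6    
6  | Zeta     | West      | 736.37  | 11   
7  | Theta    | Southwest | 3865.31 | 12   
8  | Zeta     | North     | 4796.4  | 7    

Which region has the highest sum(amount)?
SELECT region, SUM(amount) as val
FROM orders
GROUP BY region
ORDER BY val DESC
LIMIT 1

Result: Southwest with sum(amount) = 8282.86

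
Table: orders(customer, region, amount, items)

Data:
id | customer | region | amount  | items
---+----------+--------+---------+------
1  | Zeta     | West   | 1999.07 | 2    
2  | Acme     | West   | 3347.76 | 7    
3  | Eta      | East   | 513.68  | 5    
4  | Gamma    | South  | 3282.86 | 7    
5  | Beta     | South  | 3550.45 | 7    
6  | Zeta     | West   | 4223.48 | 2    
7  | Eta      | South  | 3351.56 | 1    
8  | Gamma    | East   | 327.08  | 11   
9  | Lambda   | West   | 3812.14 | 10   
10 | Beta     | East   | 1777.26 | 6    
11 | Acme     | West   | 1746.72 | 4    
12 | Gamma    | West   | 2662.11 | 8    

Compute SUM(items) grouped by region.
SELECT region, SUM(items) as result
FROM orders
GROUP BY region

Result:
  East: 22
  South: 15
  West: 33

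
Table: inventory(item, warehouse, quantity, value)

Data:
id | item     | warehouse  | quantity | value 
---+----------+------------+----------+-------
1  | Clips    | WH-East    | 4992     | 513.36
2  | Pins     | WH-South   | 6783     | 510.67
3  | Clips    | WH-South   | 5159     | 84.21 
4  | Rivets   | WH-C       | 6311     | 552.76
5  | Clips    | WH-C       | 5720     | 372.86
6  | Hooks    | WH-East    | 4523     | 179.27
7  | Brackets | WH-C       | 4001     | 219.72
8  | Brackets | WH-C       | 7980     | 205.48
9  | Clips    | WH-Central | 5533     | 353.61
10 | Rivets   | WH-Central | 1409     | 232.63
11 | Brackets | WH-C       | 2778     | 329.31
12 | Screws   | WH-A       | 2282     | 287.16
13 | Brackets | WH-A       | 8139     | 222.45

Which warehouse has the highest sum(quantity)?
SELECT warehouse, SUM(quantity) as val
FROM inventory
GROUP BY warehouse
ORDER BY val DESC
LIMIT 1

Result: WH-C with sum(quantity) = 26790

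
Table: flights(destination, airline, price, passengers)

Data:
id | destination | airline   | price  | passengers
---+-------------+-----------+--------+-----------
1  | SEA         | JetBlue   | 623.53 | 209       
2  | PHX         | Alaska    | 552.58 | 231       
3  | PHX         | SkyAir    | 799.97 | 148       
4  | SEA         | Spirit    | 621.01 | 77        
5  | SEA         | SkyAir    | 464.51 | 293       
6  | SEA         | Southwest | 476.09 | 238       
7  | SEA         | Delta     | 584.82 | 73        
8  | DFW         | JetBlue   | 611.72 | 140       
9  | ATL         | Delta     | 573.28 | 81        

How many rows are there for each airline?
SELECT airline, COUNT(*) as count
FROM flights
GROUP BY airline

Result:
  Alaska: 1
  Delta: 2
  JetBlue: 2
  SkyAir: 2
  Southwest: 1
  Spirit: 1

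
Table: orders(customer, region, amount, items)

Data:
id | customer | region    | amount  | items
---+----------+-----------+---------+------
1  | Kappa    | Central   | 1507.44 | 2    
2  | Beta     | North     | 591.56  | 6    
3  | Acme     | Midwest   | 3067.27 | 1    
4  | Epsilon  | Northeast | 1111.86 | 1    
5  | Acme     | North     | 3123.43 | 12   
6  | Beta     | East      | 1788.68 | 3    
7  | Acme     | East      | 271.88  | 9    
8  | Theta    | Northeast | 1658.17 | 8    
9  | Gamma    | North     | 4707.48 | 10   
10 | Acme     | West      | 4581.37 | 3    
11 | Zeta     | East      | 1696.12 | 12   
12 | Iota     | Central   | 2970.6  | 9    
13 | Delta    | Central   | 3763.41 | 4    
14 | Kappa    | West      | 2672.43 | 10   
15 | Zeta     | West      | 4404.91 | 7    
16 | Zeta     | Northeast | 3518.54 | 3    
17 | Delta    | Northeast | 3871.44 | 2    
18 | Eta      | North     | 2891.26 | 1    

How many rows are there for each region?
SELECT region, COUNT(*) as count
FROM orders
GROUP BY region

Result:
  Central: 3
  East: 3
  Midwest: 1
  North: 4
  Northeast: 4
  West: 3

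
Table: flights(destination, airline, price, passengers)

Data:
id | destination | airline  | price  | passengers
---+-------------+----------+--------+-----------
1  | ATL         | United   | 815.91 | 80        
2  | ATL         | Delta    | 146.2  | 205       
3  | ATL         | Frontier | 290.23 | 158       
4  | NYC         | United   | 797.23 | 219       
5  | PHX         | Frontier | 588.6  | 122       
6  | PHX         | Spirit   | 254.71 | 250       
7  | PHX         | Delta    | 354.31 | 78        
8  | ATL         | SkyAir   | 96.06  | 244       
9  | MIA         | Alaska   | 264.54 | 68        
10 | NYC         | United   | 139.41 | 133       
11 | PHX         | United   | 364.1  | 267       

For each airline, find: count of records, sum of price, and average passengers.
SELECT airline,
       COUNT(*) as cnt,
       SUM(price) as total_price,
       AVG(passengers) as avg_passengers
FROM flights
GROUP BY airline

Result:
  Alaska: 1 records, 264.54 total price, 68.00 avg passengers
  Delta: 2 records, 500.51 total price, 141.50 avg passengers
  Frontier: 2 records, 878.83 total price, 140.00 avg passengers
  SkyAir: 1 records, 96.06 total price, 244.00 avg passengers
  Spirit: 1 records, 254.71 total price, 250.00 avg passengers
  United: 4 records, 2116.65 total price, 174.75 avg passengers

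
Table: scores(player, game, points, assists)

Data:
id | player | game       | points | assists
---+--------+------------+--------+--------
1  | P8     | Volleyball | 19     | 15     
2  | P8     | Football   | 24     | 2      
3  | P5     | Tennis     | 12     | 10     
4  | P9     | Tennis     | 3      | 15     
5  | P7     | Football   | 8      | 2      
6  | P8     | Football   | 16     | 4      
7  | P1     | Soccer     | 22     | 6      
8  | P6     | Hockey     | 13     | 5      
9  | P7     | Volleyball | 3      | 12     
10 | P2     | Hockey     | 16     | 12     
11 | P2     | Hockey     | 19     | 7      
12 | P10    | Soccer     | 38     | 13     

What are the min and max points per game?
SELECT game, MIN(points), MAX(points)
FROM scores
GROUP BY game

Result:
  Football: min=8, max=24
  Hockey: min=13, max=19
  Soccer: min=22, max=38
  Tennis: min=3, max=12
  Volleyball: min=3, max=19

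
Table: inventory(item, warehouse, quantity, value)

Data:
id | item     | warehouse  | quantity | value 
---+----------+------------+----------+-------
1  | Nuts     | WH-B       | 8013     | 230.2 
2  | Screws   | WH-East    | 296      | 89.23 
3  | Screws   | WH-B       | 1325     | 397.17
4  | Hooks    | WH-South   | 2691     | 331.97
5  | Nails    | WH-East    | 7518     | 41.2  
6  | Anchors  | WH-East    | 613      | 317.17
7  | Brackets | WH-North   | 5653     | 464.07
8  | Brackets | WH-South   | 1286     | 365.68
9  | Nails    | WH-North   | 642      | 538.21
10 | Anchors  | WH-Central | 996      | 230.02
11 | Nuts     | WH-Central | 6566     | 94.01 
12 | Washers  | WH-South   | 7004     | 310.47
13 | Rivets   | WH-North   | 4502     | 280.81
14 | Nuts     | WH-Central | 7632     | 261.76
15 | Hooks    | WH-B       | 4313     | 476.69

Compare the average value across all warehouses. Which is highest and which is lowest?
SELECT warehouse, AVG(value)
FROM inventory
GROUP BY warehouse
ORDER BY AVG(value)

All groups:
  WH-East: 149.20
  WH-Central: 195.26
  WH-South: 336.04
  WH-B: 368.02
  WH-North: 427.70

Highest: WH-North (427.70)
Lowest: WH-East (149.20)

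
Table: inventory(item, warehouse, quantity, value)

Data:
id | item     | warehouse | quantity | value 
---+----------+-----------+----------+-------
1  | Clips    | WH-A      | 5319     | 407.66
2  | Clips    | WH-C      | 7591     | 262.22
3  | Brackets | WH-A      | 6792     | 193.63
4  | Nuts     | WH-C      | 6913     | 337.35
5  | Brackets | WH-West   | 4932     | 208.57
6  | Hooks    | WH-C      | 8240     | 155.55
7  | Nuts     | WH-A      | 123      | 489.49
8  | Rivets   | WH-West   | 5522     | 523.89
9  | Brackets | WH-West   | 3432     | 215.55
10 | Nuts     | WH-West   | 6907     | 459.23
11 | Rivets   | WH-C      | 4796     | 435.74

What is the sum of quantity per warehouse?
SELECT warehouse, SUM(quantity) as result
FROM inventory
GROUP BY warehouse

Result:
  WH-A: 12234
  WH-C: 27540
  WH-West: 20793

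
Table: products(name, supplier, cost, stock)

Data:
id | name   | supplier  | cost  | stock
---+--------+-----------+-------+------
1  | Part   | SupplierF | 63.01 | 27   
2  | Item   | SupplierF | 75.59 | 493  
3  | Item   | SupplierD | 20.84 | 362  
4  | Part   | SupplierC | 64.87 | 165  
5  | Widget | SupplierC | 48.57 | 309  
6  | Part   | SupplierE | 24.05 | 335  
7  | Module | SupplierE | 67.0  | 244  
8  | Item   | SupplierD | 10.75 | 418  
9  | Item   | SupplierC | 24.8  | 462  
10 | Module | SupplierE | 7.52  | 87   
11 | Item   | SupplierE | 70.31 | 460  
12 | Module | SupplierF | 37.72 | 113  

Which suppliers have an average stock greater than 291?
SELECT supplier, AVG(stock)
FROM products
GROUP BY supplier
HAVING AVG(stock) > 291

Result:
  SupplierC: avg=312.00
  SupplierD: avg=390.00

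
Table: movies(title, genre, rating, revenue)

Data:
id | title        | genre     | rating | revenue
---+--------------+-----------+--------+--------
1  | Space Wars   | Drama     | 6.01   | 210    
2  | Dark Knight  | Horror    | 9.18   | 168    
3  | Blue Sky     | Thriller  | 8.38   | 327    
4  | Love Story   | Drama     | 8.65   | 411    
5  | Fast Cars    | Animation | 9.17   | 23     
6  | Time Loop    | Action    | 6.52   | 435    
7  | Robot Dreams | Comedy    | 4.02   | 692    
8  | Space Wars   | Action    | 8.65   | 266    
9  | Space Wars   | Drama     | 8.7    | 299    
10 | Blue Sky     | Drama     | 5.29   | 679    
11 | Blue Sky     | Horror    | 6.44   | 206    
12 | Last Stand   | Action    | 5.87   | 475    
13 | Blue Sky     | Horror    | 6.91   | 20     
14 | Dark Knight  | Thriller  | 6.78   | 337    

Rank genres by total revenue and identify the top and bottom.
SELECT genre, SUM(revenue)
FROM movies
GROUP BY genre
ORDER BY SUM(revenue)

All groups:
  Animation: 23
  Horror: 394
  Thriller: 664
  Comedy: 692
  Action: 1176
  Drama: 1599

Highest: Drama (1599)
Lowest: Animation (23)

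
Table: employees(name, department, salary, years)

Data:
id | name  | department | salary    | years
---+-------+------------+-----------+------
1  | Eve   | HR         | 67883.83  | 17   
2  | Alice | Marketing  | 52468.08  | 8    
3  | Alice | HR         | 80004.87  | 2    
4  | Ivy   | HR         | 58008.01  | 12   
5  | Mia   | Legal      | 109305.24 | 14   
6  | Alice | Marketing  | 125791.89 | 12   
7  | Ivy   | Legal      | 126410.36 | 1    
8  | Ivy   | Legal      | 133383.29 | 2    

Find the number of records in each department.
SELECT department, COUNT(*) as count
FROM employees
GROUP BY department

Result:
  HR: 3
  Legal: 3
  Marketing: 2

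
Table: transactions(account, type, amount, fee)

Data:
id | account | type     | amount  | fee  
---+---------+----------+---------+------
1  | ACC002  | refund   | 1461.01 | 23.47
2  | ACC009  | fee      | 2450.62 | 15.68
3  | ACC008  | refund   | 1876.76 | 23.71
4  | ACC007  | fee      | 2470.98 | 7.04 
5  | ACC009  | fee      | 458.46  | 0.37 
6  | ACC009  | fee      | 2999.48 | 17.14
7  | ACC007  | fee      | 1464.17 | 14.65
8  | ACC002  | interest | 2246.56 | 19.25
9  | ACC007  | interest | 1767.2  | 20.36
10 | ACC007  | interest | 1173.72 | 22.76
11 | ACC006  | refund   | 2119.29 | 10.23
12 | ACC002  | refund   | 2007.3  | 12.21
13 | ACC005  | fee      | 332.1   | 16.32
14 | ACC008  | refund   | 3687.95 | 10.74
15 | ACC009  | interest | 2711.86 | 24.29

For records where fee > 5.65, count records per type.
SELECT type, COUNT(*)
FROM transactions
WHERE fee > 5.65
GROUP BY type

Note: WHERE filters rows before grouping.

Result:
  fee: 5
  interest: 4
  refund: 5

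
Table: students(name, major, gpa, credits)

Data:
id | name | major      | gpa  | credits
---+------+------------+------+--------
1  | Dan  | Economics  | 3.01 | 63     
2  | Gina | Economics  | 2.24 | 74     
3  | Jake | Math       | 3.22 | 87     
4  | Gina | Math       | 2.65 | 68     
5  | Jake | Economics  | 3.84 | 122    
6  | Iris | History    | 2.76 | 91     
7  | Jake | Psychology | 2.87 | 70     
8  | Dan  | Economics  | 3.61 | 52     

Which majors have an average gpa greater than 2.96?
SELECT major, AVG(gpa)
FROM students
GROUP BY major
HAVING AVG(gpa) > 2.96

Result:
  Economics: avg=3.18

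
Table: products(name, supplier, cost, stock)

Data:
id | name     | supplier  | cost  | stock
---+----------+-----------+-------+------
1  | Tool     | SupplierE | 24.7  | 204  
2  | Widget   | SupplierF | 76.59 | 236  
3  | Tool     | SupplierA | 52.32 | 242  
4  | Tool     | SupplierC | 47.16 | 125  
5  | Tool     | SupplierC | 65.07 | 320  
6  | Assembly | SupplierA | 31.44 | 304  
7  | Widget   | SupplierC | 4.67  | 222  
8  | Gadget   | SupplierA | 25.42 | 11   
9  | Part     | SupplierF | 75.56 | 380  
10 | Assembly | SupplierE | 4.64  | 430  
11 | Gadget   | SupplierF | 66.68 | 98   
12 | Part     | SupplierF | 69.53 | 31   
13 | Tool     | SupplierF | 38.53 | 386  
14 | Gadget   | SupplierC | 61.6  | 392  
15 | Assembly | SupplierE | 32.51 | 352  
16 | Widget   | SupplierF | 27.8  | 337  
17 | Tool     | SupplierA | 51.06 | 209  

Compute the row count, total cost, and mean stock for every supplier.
SELECT supplier,
       COUNT(*) as cnt,
       SUM(cost) as total_cost,
       AVG(stock) as avg_stock
FROM products
GROUP BY supplier

Result:
  SupplierA: 4 records, 160.24 total cost, 191.50 avg stock
  SupplierC: 4 records, 178.50 total cost, 264.75 avg stock
  SupplierE: 3 records, 61.85 total cost, 328.67 avg stock
  SupplierF: 6 records, 354.69 total cost, 244.67 avg stock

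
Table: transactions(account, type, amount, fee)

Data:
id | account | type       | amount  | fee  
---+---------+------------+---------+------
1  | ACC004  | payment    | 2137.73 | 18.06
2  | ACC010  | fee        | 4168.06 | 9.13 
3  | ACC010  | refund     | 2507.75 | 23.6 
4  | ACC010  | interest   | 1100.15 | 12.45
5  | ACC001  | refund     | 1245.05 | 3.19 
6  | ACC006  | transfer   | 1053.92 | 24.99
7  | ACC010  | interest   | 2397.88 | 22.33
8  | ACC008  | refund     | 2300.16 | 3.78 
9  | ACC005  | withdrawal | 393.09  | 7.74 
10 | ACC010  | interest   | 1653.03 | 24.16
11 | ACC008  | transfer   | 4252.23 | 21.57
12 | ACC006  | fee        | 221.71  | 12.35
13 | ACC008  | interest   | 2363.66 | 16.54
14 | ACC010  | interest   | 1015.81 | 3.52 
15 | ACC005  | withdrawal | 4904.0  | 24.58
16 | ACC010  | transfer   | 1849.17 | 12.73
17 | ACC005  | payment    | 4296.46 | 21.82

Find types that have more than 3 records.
SELECT type, COUNT(*) as cnt
FROM transactions
GROUP BY type
HAVING COUNT(*) > 3

Result:
  interest: 5

Note: HAVING filters groups after aggregation, WHERE filters rows before.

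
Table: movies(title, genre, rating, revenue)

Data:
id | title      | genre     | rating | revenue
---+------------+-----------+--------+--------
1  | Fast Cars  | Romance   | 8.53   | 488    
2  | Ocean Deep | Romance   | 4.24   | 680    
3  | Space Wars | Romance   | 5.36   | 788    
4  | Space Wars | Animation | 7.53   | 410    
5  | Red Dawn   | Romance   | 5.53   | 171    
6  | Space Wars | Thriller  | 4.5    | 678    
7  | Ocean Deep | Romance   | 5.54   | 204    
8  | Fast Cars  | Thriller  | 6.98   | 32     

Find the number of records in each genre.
SELECT genre, COUNT(*) as count
FROM movies
GROUP BY genre

Result:
  Animation: 1
  Romance: 5
  Thriller: 2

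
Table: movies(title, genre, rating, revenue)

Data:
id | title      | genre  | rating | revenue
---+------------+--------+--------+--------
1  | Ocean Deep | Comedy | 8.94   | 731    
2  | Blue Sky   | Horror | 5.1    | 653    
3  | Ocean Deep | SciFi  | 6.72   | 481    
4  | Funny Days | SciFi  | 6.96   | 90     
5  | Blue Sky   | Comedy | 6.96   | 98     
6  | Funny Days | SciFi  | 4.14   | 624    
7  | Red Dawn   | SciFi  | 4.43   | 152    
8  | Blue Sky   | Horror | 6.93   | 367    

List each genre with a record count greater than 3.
SELECT genre, COUNT(*) as cnt
FROM movies
GROUP BY genre
HAVING COUNT(*) > 3

Result:
  SciFi: 4

Note: HAVING filters groups after aggregation, WHERE filters rows before.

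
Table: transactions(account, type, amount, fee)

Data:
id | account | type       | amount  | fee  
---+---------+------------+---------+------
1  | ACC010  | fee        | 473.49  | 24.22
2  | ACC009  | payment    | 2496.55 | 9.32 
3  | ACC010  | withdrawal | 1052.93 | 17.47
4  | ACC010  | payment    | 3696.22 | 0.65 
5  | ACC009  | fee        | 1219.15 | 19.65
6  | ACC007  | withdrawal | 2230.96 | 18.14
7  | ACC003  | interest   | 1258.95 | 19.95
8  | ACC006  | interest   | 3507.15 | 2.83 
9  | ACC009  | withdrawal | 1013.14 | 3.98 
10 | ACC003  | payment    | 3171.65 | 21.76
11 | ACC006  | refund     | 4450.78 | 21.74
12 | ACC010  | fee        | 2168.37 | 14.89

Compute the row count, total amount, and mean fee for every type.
SELECT type,
       COUNT(*) as cnt,
       SUM(amount) as total_amount,
       AVG(fee) as avg_fee
FROM transactions
GROUP BY type

Result:
  fee: 3 records, 3861.01 total amount, 19.59 avg fee
  interest: 2 records, 4766.10 total amount, 11.39 avg fee
  payment: 3 records, 9364.42 total amount, 10.58 avg fee
  refund: 1 records, 4450.78 total amount, 21.74 avg fee
  withdrawal: 3 records, 4297.03 total amount, 13.20 avg fee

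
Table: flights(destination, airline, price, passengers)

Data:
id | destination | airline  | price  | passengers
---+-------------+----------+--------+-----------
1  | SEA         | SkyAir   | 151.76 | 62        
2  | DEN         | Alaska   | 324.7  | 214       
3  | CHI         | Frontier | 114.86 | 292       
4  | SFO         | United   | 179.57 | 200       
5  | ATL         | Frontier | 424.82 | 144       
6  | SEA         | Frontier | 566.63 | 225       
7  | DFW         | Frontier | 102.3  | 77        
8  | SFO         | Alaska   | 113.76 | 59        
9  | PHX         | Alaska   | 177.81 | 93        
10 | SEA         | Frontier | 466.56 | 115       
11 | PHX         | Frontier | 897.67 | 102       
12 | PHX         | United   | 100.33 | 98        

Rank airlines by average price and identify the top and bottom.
SELECT airline, AVG(price)
FROM flights
GROUP BY airline
ORDER BY AVG(price)

All groups:
  United: 139.95
  SkyAir: 151.76
  Alaska: 205.42
  Frontier: 428.81

Highest: Frontier (428.81)
Lowest: United (139.95)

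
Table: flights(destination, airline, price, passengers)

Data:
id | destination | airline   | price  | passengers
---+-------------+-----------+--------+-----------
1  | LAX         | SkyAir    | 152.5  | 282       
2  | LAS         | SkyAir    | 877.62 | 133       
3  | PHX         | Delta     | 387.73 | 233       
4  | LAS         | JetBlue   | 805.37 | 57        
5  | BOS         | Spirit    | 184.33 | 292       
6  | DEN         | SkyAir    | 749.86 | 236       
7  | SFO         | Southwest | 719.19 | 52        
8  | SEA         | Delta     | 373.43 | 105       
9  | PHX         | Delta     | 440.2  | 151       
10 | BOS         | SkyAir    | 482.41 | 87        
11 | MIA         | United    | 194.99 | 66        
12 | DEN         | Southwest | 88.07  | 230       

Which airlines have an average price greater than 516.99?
SELECT airline, AVG(price)
FROM flights
GROUP BY airline
HAVING AVG(price) > 516.99

Result:
  JetBlue: avg=805.37
  SkyAir: avg=565.60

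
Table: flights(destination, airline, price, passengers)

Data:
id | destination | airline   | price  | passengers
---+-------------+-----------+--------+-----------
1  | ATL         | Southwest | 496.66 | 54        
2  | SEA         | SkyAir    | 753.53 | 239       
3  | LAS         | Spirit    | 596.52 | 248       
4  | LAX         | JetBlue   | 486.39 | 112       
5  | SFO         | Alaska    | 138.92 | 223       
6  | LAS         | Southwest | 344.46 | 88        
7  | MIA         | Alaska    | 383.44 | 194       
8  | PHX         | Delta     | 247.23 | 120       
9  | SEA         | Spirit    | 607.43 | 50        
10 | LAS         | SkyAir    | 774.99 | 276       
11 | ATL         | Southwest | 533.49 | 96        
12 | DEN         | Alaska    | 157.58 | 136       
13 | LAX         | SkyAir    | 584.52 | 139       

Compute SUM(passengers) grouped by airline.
SELECT airline, SUM(passengers) as result
FROM flights
GROUP BY airline

Result:
  Alaska: 553
  Delta: 120
  JetBlue: 112
  SkyAir: 654
  Southwest: 238
  Spirit: 298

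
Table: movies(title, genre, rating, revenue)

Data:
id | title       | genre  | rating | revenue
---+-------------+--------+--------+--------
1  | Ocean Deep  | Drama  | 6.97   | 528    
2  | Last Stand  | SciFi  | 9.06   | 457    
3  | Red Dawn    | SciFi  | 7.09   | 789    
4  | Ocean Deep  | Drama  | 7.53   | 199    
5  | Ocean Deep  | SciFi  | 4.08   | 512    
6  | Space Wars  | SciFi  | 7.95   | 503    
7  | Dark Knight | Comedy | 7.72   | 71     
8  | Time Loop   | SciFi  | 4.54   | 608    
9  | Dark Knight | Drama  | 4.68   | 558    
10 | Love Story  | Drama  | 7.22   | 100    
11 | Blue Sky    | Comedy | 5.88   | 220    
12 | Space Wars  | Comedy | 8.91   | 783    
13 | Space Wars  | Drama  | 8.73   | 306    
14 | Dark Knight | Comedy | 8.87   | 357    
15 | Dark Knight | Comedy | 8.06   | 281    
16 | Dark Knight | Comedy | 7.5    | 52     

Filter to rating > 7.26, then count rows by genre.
SELECT genre, COUNT(*)
FROM movies
WHERE rating > 7.26
GROUP BY genre

Note: WHERE filters rows before grouping.

Result:
  Comedy: 5
  Drama: 2
  SciFi: 2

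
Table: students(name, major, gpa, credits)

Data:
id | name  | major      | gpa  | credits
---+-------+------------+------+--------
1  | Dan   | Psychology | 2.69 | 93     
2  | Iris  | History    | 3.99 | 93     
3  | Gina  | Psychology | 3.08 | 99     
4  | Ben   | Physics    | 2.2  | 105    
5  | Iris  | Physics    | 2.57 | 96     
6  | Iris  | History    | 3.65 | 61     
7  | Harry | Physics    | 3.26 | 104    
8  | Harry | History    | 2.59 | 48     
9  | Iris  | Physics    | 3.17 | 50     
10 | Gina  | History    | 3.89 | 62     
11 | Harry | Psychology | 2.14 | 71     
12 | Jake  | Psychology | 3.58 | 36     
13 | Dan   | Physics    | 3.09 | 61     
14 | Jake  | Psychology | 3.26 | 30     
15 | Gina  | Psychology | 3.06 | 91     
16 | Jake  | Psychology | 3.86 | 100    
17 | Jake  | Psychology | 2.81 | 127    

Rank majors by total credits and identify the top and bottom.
SELECT major, SUM(credits)
FROM students
GROUP BY major
ORDER BY SUM(credits)

All groups:
  History: 264
  Physics: 416
  Psychology: 647

Highest: Psychology (647)
Lowest: History (264)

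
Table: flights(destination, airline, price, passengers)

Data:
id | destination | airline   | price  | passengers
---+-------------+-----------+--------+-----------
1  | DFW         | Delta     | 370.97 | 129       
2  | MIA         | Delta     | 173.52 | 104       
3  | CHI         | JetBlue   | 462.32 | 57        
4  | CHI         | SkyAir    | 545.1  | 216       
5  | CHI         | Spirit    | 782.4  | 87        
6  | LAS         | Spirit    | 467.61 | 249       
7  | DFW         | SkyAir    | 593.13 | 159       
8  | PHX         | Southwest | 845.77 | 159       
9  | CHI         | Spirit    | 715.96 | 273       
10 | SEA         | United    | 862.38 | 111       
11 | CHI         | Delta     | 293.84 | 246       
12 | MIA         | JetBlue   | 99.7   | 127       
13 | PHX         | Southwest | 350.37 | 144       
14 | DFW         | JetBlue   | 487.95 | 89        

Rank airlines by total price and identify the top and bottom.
SELECT airline, SUM(price)
FROM flights
GROUP BY airline
ORDER BY SUM(price)

All groups:
  Delta: 838.33
  United: 862.38
  JetBlue: 1049.97
  SkyAir: 1138.23
  Southwest: 1196.14
  Spirit: 1965.97

Highest: Spirit (1965.97)
Lowest: Delta (838.33)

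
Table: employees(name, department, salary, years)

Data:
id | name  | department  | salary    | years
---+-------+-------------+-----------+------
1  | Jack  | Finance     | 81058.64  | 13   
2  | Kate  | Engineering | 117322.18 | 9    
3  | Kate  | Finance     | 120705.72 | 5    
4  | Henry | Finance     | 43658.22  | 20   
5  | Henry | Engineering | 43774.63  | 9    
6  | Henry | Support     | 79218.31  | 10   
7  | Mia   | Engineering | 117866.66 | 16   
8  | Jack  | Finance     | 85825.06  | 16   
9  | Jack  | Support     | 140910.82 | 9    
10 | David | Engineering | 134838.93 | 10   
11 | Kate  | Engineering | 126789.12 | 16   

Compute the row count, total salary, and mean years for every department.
SELECT department,
       COUNT(*) as cnt,
       SUM(salary) as total_salary,
       AVG(years) as avg_years
FROM employees
GROUP BY department

Result:
  Engineering: 5 records, 540591.52 total salary, 12.00 avg years
  Finance: 4 records, 331247.64 total salary, 13.50 avg years
  Support: 2 records, 220129.13 total salary, 9.50 avg years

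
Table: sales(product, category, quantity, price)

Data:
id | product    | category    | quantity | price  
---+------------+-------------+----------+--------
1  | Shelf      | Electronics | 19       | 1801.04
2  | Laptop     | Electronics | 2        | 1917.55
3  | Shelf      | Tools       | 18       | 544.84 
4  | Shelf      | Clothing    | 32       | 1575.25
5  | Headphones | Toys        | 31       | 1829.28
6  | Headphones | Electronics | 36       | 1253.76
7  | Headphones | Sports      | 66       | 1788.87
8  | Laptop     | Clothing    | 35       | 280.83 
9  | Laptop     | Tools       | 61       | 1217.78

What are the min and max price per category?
SELECT category, MIN(price), MAX(price)
FROM sales
GROUP BY category

Result:
  Clothing: min=280.83, max=1575.25
  Electronics: min=1253.76, max=1917.55
  Sports: min=1788.87, max=1788.87
  Tools: min=544.84, max=1217.78
  Toys: min=1829.28, max=1829.28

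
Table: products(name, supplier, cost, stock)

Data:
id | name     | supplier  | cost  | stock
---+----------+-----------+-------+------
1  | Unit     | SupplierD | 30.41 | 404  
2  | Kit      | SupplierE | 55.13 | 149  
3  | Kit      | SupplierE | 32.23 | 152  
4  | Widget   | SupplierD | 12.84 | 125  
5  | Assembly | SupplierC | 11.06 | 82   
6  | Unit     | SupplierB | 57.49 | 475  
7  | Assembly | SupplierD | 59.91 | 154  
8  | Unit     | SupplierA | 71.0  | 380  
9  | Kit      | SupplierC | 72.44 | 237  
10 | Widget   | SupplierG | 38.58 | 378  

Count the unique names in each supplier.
SELECT supplier, COUNT(DISTINCT name)
FROM products
GROUP BY supplier

Result:
  SupplierA: 1 distinct
  SupplierB: 1 distinct
  SupplierC: 2 distinct
  SupplierD: 3 distinct
  SupplierE: 1 distinct
  SupplierG: 1 distinct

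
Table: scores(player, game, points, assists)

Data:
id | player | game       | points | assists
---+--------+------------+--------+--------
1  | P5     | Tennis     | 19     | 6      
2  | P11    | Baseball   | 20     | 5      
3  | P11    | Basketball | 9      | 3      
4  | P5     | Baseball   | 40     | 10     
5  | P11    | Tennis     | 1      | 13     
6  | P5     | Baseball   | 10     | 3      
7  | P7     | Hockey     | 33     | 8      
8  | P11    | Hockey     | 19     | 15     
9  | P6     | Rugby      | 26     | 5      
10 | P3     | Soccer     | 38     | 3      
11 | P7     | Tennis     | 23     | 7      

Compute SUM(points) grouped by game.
SELECT game, SUM(points) as result
FROM scores
GROUP BY game

Result:
  Baseball: 70
  Basketball: 9
  Hockey: 52
  Rugby: 26
  Soccer: 38
  Tennis: 43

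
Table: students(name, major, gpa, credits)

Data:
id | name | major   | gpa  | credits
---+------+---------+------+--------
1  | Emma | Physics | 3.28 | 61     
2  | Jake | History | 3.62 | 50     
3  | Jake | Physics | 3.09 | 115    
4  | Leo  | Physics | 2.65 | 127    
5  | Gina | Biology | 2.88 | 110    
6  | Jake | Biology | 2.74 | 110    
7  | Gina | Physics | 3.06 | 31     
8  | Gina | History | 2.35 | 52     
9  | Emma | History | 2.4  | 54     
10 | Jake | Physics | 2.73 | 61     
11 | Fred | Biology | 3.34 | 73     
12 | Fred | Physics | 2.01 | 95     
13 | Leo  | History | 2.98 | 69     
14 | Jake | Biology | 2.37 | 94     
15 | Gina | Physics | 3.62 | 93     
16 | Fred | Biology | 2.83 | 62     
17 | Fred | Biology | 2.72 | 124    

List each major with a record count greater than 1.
SELECT major, COUNT(*) as cnt
FROM students
GROUP BY major
HAVING COUNT(*) > 1

Result:
  Biology: 6
  History: 4
  Physics: 7

Note: HAVING filters groups after aggregation, WHERE filters rows before.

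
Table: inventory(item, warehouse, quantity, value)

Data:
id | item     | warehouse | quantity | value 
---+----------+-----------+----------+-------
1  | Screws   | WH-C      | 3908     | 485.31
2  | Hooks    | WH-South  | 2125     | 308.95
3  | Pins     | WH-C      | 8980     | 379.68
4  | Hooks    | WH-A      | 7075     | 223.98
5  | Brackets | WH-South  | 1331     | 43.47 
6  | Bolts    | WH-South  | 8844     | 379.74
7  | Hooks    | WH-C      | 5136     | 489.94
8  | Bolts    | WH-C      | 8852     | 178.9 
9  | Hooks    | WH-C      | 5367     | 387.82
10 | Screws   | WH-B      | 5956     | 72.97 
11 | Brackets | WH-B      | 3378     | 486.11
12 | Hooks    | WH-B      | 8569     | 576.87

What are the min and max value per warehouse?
SELECT warehouse, MIN(value), MAX(value)
FROM inventory
GROUP BY warehouse

Result:
  WH-A: min=223.98, max=223.98
  WH-B: min=72.97, max=576.87
  WH-C: min=178.90, max=489.94
  WH-South: min=43.47, max=379.74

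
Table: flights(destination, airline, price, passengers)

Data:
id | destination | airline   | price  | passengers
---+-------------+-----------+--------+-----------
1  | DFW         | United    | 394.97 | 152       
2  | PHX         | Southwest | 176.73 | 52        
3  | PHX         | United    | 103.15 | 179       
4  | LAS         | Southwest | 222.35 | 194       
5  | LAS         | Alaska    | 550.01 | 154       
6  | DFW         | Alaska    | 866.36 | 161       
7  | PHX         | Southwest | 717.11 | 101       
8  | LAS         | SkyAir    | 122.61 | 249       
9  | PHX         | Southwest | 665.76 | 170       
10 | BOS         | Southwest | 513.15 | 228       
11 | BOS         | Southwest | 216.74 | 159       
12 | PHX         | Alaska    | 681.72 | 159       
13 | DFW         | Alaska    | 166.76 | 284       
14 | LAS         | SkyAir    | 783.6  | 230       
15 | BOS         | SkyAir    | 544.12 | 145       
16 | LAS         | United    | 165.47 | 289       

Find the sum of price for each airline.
SELECT airline, SUM(price) as result
FROM flights
GROUP BY airline

Result:
  Alaska: 2264.85
  SkyAir: 1450.33
  Southwest: 2511.84
  United: 663.59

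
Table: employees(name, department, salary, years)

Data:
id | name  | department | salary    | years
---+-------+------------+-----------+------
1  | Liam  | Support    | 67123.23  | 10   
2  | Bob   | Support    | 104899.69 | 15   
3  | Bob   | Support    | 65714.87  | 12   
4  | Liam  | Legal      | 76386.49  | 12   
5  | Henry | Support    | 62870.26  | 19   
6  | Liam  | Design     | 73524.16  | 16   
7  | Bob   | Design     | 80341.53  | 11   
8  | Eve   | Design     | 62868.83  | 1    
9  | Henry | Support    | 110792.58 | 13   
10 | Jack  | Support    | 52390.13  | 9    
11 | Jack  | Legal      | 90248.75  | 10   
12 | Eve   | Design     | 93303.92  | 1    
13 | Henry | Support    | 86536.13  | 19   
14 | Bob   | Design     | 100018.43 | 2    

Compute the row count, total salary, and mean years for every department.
SELECT department,
       COUNT(*) as cnt,
       SUM(salary) as total_salary,
       AVG(years) as avg_years
FROM employees
GROUP BY department

Result:
  Design: 5 records, 410056.87 total salary, 6.20 avg years
  Legal: 2 records, 166635.24 total salary, 11.00 avg years
  Support: 7 records, 550326.89 total salary, 13.86 avg years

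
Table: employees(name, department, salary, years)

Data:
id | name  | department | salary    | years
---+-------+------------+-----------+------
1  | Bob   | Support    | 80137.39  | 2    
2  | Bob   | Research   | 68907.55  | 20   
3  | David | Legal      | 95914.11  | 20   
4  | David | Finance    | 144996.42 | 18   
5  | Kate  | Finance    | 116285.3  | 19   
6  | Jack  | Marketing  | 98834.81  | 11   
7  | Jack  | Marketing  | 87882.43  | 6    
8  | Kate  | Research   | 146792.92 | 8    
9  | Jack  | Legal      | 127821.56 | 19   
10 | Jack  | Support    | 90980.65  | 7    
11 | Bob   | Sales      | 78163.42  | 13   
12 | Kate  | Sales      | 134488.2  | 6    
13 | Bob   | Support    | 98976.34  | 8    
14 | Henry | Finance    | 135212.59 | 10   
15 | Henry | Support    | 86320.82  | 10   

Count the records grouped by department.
SELECT department, COUNT(*) as count
FROM employees
GROUP BY department

Result:
  Finance: 3
  Legal: 2
  Marketing: 2
  Research: 2
  Sales: 2
  Support: 4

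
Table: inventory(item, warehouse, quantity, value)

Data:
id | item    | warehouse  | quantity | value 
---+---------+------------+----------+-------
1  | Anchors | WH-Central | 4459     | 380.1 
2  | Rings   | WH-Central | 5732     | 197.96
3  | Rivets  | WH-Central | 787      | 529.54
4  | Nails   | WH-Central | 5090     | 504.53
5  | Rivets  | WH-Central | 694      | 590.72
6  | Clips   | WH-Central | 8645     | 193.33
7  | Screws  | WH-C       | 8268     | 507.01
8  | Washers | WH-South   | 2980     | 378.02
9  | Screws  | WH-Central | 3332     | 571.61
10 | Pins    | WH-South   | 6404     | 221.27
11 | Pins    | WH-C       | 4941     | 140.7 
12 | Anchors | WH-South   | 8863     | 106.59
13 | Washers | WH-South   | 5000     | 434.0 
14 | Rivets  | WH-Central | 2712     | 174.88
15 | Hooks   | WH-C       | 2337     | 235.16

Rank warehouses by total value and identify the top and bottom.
SELECT warehouse, SUM(value)
FROM inventory
GROUP BY warehouse
ORDER BY SUM(value)

All groups:
  WH-C: 882.87
  WH-South: 1139.88
  WH-Central: 3142.67

Highest: WH-Central (3142.67)
Lowest: WH-C (882.87)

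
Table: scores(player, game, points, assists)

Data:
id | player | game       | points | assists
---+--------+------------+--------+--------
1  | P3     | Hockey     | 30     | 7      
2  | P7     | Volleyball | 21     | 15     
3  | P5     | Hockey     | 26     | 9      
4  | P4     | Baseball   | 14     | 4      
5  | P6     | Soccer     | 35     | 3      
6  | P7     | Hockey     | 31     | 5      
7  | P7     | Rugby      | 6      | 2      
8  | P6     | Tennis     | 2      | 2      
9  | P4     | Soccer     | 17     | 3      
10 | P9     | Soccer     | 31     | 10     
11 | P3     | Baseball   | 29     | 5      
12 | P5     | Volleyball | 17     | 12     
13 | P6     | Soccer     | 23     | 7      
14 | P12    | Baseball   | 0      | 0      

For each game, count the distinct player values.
SELECT game, COUNT(DISTINCT player)
FROM scores
GROUP BY game

Result:
  Baseball: 3 distinct
  Hockey: 3 distinct
  Rugby: 1 distinct
  Soccer: 3 distinct
  Tennis: 1 distinct
  Volleyball: 2 distinct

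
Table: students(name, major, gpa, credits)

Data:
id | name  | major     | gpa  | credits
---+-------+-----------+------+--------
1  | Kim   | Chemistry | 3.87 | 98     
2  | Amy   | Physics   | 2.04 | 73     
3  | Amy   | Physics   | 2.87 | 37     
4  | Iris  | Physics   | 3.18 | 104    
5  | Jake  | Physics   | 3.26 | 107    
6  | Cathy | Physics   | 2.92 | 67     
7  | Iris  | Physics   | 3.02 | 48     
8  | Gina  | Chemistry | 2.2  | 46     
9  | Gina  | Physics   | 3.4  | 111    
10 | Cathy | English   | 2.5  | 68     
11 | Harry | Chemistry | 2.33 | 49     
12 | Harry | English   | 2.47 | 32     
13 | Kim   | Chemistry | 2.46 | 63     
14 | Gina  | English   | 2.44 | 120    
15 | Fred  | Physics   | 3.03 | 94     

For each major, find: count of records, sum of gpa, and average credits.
SELECT major,
       COUNT(*) as cnt,
       SUM(gpa) as total_gpa,
       AVG(credits) as avg_credits
FROM students
GROUP BY major

Result:
  Chemistry: 4 records, 10.86 total gpa, 64.00 avg credits
  English: 3 records, 7.41 total gpa, 73.33 avg credits
  Physics: 8 records, 23.72 total gpa, 80.13 avg credits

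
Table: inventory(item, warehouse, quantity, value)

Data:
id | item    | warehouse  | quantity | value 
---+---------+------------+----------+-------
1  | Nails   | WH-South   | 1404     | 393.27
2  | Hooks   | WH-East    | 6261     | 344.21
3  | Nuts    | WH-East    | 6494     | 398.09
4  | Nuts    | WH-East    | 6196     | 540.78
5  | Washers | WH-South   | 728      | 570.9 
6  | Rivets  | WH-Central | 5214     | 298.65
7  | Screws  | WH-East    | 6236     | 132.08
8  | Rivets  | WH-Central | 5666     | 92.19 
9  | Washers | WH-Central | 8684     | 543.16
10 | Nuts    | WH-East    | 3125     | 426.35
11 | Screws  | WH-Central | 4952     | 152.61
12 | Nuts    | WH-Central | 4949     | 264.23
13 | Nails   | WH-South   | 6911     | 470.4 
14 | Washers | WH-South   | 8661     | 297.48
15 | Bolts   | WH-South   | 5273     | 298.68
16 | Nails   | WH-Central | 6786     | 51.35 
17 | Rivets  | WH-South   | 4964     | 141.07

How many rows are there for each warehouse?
SELECT warehouse, COUNT(*) as count
FROM inventory
GROUP BY warehouse

Result:
  WH-Central: 6
  WH-East: 5
  WH-South: 6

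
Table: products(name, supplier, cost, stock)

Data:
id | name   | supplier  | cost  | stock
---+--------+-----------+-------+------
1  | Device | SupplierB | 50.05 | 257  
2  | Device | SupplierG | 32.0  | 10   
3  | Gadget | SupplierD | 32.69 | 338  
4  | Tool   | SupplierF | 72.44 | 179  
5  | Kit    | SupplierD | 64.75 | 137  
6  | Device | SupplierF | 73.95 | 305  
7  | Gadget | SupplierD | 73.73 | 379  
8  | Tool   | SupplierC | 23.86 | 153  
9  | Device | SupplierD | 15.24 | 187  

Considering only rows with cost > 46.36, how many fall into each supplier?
SELECT supplier, COUNT(*)
FROM products
WHERE cost > 46.36
GROUP BY supplier

Note: WHERE filters rows before grouping.

Result:
  SupplierB: 1
  SupplierD: 2
  SupplierF: 2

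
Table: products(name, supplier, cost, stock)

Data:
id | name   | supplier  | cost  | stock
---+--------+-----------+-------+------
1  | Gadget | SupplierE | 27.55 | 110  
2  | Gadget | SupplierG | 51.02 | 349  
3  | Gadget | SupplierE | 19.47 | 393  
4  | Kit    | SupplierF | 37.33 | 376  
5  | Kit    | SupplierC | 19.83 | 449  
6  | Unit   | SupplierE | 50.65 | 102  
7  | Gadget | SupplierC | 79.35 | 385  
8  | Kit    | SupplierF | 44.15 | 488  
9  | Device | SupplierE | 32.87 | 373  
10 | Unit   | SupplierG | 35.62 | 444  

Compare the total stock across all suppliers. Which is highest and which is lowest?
SELECT supplier, SUM(stock)
FROM products
GROUP BY supplier
ORDER BY SUM(stock)

All groups:
  SupplierG: 793
  SupplierC: 834
  SupplierF: 864
  SupplierE: 978

Highest: SupplierE (978)
Lowest: SupplierG (793)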